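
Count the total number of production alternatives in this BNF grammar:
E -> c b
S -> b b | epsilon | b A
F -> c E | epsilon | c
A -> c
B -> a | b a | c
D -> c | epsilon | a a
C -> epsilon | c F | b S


Counting alternatives per rule:
  E: 1 alternative(s)
  S: 3 alternative(s)
  F: 3 alternative(s)
  A: 1 alternative(s)
  B: 3 alternative(s)
  D: 3 alternative(s)
  C: 3 alternative(s)
Sum: 1 + 3 + 3 + 1 + 3 + 3 + 3 = 17

17


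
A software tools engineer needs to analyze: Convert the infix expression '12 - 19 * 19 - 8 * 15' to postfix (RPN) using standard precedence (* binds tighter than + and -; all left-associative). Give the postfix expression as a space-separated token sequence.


Applying the shunting-yard algorithm:
  Operand 12 -> output
  Push '-' onto operator stack -> op-stack: [-]
  Operand 19 -> output
  Push '*' onto operator stack -> op-stack: [-, *]
  Operand 19 -> output
  See '-' (prec 1); top '*' (prec 2) >= it -> pop '*' to output
  See '-' (prec 1); top '-' (prec 1) >= it -> pop '-' to output
  Push '-' onto operator stack -> op-stack: [-]
  Operand 8 -> output
  Push '*' onto operator stack -> op-stack: [-, *]
  Operand 15 -> output
  End of input: pop '*' to output
  End of input: pop '-' to output
Postfix result: 12 19 19 * - 8 15 * -

12 19 19 * - 8 15 * -


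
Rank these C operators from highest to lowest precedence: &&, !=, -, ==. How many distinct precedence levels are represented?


Looking up precedence for each operator:
  && -> precedence 2
  != -> precedence 3
  - -> precedence 5
  == -> precedence 3
Sorted highest to lowest: -, !=, ==, &&
Distinct precedence values: [5, 3, 2]
Number of distinct levels: 3

3


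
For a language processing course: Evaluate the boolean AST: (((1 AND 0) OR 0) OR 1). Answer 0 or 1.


Step 1: Evaluate inner node
  1 AND 0 = 0
Step 2: Evaluate next node
  0 OR 0 = 0
Step 3: Evaluate root node
  0 OR 1 = 1

1


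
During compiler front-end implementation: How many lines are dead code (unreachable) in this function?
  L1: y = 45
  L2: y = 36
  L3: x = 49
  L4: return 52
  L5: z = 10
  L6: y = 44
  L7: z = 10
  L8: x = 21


Analyzing control flow:
  L1: reachable (before return)
  L2: reachable (before return)
  L3: reachable (before return)
  L4: reachable (return statement)
  L5: DEAD (after return at L4)
  L6: DEAD (after return at L4)
  L7: DEAD (after return at L4)
  L8: DEAD (after return at L4)
Return at L4, total lines = 8
Dead lines: L5 through L8
Count: 4

4


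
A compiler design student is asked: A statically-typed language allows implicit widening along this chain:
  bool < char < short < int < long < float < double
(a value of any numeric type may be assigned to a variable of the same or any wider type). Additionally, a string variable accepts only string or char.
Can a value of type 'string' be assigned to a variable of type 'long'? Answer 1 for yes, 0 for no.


Target variable type: long
Source value type: string
Rule: string cannot widen to any numeric type
Result: 0

0


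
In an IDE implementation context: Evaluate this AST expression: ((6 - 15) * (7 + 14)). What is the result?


Expression: ((6 - 15) * (7 + 14))
Evaluating step by step:
  6 - 15 = -9
  7 + 14 = 21
  -9 * 21 = -189
Result: -189

-189


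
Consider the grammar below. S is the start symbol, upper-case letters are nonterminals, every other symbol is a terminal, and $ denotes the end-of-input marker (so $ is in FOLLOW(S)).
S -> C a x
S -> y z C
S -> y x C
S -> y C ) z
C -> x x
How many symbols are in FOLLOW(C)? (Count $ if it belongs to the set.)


S is the start symbol and does not occur in any rule body, so FOLLOW(S) = {$}.
Examining every occurrence of C in a rule body:
  S -> C a x : C is followed by terminal 'a' -> add 'a'
  S -> y z C : C is at the right end -> add FOLLOW(S) = {$}
  S -> y x C : C is at the right end -> add FOLLOW(S) = {$} (already in the set)
  S -> y C ) z : C is followed by terminal ')' -> add ')'
  C -> x x : C does not occur in the body -> contributes nothing
FOLLOW(C) = {), a, $}
Count: 3

3


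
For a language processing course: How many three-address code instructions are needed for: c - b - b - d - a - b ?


Expression: c - b - b - d - a - b
Generating three-address code (respecting * over +/- precedence):
  Instruction 1: t1 = c - b
  Instruction 2: t2 = t1 - b
  Instruction 3: t3 = t2 - d
  Instruction 4: t4 = t3 - a
  Instruction 5: t5 = t4 - b
Total instructions: 5

5


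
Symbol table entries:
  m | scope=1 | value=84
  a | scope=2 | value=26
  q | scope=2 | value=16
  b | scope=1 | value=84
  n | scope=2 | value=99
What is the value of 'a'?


Searching symbol table for 'a':
  m | scope=1 | value=84
  a | scope=2 | value=26 <- MATCH
  q | scope=2 | value=16
  b | scope=1 | value=84
  n | scope=2 | value=99
Found 'a' at scope 2 with value 26

26


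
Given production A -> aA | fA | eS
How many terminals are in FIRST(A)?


Production: A -> aA | fA | eS
Examining each alternative for leading terminals:
  A -> aA : first terminal = 'a'
  A -> fA : first terminal = 'f'
  A -> eS : first terminal = 'e'
FIRST(A) = {a, e, f}
Count: 3

3


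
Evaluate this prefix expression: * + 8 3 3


Parsing prefix expression: * + 8 3 3
Step 1: Innermost operation '+ 8 3'
  8 + 3 = 11
Step 2: Outer operation '* [11] 3'
  11 * 3 = 33

33


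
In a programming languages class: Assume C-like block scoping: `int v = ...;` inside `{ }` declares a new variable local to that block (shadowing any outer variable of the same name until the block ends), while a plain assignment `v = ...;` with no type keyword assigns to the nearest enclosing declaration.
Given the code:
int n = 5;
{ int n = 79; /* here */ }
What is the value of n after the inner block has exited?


Analyzing scoping rules:
Outer scope: declares n = 5
Inner block: 'int n = 79;' declares a NEW n that shadows the outer one
When the block exits the inner n goes out of scope; the outer n was never modified -> 5
Result: 5

5


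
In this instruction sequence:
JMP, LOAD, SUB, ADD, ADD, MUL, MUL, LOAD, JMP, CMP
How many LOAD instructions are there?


Scanning instruction sequence for LOAD:
  Position 1: JMP
  Position 2: LOAD <- MATCH
  Position 3: SUB
  Position 4: ADD
  Position 5: ADD
  Position 6: MUL
  Position 7: MUL
  Position 8: LOAD <- MATCH
  Position 9: JMP
  Position 10: CMP
Matches at positions: [2, 8]
Total LOAD count: 2

2


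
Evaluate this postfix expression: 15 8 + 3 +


Processing tokens left to right:
Push 15, Push 8
Pop 15 and 8, compute 15 + 8 = 23, push 23
Push 3
Pop 23 and 3, compute 23 + 3 = 26, push 26
Stack result: 26

26


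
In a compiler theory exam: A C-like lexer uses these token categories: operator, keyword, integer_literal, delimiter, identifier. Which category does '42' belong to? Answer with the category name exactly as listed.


Token: '42'
Checking categories:
  identifier: no
  integer_literal: YES
  operator: no
  keyword: no
  delimiter: no
Category: integer_literal

integer_literal


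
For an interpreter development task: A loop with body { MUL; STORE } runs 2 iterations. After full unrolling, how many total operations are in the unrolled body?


Loop body operations: MUL, STORE (2 ops per iteration)
Unrolling 2 iterations:
  Iteration 1: MUL, STORE (2 ops)
  Iteration 2: MUL, STORE (2 ops)
Total: 2 iterations * 2 ops/iter = 4 operations

4


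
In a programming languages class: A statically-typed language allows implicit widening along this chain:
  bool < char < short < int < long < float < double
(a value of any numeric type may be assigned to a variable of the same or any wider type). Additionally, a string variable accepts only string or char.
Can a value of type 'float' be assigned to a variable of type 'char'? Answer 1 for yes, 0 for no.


Target variable type: char
Source value type: float
Numeric ranks: float=5, char=1
Widening allowed iff rank(source) <= rank(target): 5 <= 1? No
Result: 0

0


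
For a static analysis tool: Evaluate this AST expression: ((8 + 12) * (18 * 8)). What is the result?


Expression: ((8 + 12) * (18 * 8))
Evaluating step by step:
  8 + 12 = 20
  18 * 8 = 144
  20 * 144 = 2880
Result: 2880

2880


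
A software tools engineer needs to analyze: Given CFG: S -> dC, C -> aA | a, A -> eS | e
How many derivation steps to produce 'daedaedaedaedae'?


Grammar: S -> dC, C -> aA | a, A -> eS | e
Deriving 'daedaedaedaedae':
Step 1: S -> dC => dC
Step 2: C -> aA => daA
Step 3: A -> eS => daeS
Step 4: S -> dC => daedC
Step 5: C -> aA => daedaA
Step 6: A -> eS => daedaeS
Step 7: S -> dC => daedaedC
Step 8: C -> aA => daedaedaA
Step 9: A -> eS => daedaedaeS
Step 10: S -> dC => daedaedaedC
Step 11: C -> aA => daedaedaedaA
Step 12: A -> eS => daedaedaedaeS
Step 13: S -> dC => daedaedaedaedC
Step 14: C -> aA => daedaedaedaedaA
Step 15: A -> e => daedaedaedaedae
Total derivation steps: 15

15


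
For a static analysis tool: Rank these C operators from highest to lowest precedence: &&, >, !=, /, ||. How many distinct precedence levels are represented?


Looking up precedence for each operator:
  && -> precedence 2
  > -> precedence 4
  != -> precedence 3
  / -> precedence 6
  || -> precedence 1
Sorted highest to lowest: /, >, !=, &&, ||
Distinct precedence values: [6, 4, 3, 2, 1]
Number of distinct levels: 5

5


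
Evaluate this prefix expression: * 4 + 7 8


Parsing prefix expression: * 4 + 7 8
Step 1: Innermost operation '+ 7 8'
  7 + 8 = 15
Step 2: Outer operation '* 4 [15]'
  4 * 15 = 60

60


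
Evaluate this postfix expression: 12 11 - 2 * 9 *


Processing tokens left to right:
Push 12, Push 11
Pop 12 and 11, compute 12 - 11 = 1, push 1
Push 2
Pop 1 and 2, compute 1 * 2 = 2, push 2
Push 9
Pop 2 and 9, compute 2 * 9 = 18, push 18
Stack result: 18

18


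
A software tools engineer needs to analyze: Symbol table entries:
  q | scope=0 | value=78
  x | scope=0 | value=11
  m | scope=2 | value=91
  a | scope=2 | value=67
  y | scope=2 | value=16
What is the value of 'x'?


Searching symbol table for 'x':
  q | scope=0 | value=78
  x | scope=0 | value=11 <- MATCH
  m | scope=2 | value=91
  a | scope=2 | value=67
  y | scope=2 | value=16
Found 'x' at scope 0 with value 11

11


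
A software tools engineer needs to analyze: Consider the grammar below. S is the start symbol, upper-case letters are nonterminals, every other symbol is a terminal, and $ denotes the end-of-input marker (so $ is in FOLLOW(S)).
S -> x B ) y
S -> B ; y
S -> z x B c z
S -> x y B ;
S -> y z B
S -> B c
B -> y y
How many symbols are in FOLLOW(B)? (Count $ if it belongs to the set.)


S is the start symbol and does not occur in any rule body, so FOLLOW(S) = {$}.
Examining every occurrence of B in a rule body:
  S -> x B ) y : B is followed by terminal ')' -> add ')'
  S -> B ; y : B is followed by terminal ';' -> add ';'
  S -> z x B c z : B is followed by terminal 'c' -> add 'c'
  S -> x y B ; : B is followed by terminal ';' -> add ';' (already in the set)
  S -> y z B : B is at the right end -> add FOLLOW(S) = {$}
  S -> B c : B is followed by terminal 'c' -> add 'c' (already in the set)
  B -> y y : B does not occur in the body -> contributes nothing
FOLLOW(B) = {), ;, c, $}
Count: 4

4


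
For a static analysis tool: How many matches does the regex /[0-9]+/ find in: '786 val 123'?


Pattern: /[0-9]+/ (int literals)
Input: '786 val 123'
Scanning for matches:
  Match 1: '786'
  Match 2: '123'
Total matches: 2

2


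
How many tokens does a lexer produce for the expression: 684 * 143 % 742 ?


Scanning '684 * 143 % 742'
Token 1: '684' -> integer_literal
Token 2: '*' -> operator
Token 3: '143' -> integer_literal
Token 4: '%' -> operator
Token 5: '742' -> integer_literal
Total tokens: 5

5


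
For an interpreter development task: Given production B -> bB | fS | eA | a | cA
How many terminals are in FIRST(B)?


Production: B -> bB | fS | eA | a | cA
Examining each alternative for leading terminals:
  B -> bB : first terminal = 'b'
  B -> fS : first terminal = 'f'
  B -> eA : first terminal = 'e'
  B -> a : first terminal = 'a'
  B -> cA : first terminal = 'c'
FIRST(B) = {a, b, c, e, f}
Count: 5

5


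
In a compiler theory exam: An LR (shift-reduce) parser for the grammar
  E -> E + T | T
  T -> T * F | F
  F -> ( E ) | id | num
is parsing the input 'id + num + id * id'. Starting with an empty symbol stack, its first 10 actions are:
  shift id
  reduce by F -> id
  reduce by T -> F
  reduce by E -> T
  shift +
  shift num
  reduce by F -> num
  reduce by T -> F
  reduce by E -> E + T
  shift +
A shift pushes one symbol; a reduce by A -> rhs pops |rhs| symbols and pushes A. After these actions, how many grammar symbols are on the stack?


Tracking the symbol stack through each action:
  Action 1: shift 'id' : push -> stack = [id] (size 1)
  Action 2: reduce by F -> id : pop 1, push F -> stack = [F] (size 1)
  Action 3: reduce by T -> F : pop 1, push T -> stack = [T] (size 1)
  Action 4: reduce by E -> T : pop 1, push E -> stack = [E] (size 1)
  Action 5: shift '+' : push -> stack = [E, +] (size 2)
  Action 6: shift 'num' : push -> stack = [E, +, num] (size 3)
  Action 7: reduce by F -> num : pop 1, push F -> stack = [E, +, F] (size 3)
  Action 8: reduce by T -> F : pop 1, push T -> stack = [E, +, T] (size 3)
  Action 9: reduce by E -> E + T : pop 3, push E -> stack = [E] (size 1)
  Action 10: shift '+' : push -> stack = [E, +] (size 2)
Final stack size: 2

2


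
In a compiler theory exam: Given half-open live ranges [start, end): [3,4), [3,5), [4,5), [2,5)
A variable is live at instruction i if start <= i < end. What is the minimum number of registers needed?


Live ranges:
  Var0: [3, 4)
  Var1: [3, 5)
  Var2: [4, 5)
  Var3: [2, 5)
Sweep-line events (position, delta, active):
  pos=2 start -> active=1
  pos=3 start -> active=2
  pos=3 start -> active=3
  pos=4 end -> active=2
  pos=4 start -> active=3
  pos=5 end -> active=2
  pos=5 end -> active=1
  pos=5 end -> active=0
Maximum simultaneous active: 3
Minimum registers needed: 3

3


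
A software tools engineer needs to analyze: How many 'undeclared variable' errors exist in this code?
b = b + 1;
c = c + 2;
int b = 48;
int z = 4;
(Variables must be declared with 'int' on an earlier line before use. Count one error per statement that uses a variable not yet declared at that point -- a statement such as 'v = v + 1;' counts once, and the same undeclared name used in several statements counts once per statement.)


Scanning code line by line:
  Line 1: use 'b' -> ERROR (undeclared)
  Line 2: use 'c' -> ERROR (undeclared)
  Line 3: declare 'b' -> declared = ['b']
  Line 4: declare 'z' -> declared = ['b', 'z']
Total undeclared variable errors: 2

2


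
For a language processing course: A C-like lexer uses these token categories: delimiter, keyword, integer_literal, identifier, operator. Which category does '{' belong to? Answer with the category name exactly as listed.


Token: '{'
Checking categories:
  identifier: no
  integer_literal: no
  operator: no
  keyword: no
  delimiter: YES
Category: delimiter

delimiter


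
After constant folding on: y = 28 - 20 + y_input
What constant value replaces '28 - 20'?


Identifying constant sub-expression:
  Original: y = 28 - 20 + y_input
  28 and 20 are both compile-time constants
  Evaluating: 28 - 20 = 8
  After folding: y = 8 + y_input

8


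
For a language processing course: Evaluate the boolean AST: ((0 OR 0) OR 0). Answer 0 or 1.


Step 1: Evaluate inner node
  0 OR 0 = 0
Step 2: Evaluate root node
  0 OR 0 = 0

0


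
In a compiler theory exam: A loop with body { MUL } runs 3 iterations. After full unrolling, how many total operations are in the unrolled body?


Loop body operations: MUL (1 op per iteration)
Unrolling 3 iterations:
  Iteration 1: MUL (1 ops)
  Iteration 2: MUL (1 ops)
  Iteration 3: MUL (1 ops)
Total: 3 iterations * 1 ops/iter = 3 operations

3


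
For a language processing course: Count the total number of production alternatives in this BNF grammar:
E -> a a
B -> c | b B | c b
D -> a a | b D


Counting alternatives per rule:
  E: 1 alternative(s)
  B: 3 alternative(s)
  D: 2 alternative(s)
Sum: 1 + 3 + 2 = 6

6


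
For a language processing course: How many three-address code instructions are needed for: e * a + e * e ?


Expression: e * a + e * e
Generating three-address code (respecting * over +/- precedence):
  Instruction 1: t1 = e * a
  Instruction 2: t2 = e * e
  Instruction 3: t3 = t1 + t2
Total instructions: 3

3


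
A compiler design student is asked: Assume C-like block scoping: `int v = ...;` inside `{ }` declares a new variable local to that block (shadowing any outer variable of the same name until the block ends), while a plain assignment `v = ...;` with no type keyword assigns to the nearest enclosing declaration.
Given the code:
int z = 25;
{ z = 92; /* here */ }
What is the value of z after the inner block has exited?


Analyzing scoping rules:
Outer scope: declares z = 25
Inner block: 'z = 92;' has no type keyword, so it is an assignment to the outer z (no shadowing)
The assignment changed the outer variable itself, so the new value persists after the block -> 92
Result: 92

92


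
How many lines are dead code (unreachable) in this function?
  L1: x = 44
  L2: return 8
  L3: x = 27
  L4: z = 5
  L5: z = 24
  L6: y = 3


Analyzing control flow:
  L1: reachable (before return)
  L2: reachable (return statement)
  L3: DEAD (after return at L2)
  L4: DEAD (after return at L2)
  L5: DEAD (after return at L2)
  L6: DEAD (after return at L2)
Return at L2, total lines = 6
Dead lines: L3 through L6
Count: 4

4


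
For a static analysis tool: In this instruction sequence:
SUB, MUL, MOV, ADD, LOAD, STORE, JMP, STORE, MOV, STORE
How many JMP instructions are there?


Scanning instruction sequence for JMP:
  Position 1: SUB
  Position 2: MUL
  Position 3: MOV
  Position 4: ADD
  Position 5: LOAD
  Position 6: STORE
  Position 7: JMP <- MATCH
  Position 8: STORE
  Position 9: MOV
  Position 10: STORE
Matches at positions: [7]
Total JMP count: 1

1


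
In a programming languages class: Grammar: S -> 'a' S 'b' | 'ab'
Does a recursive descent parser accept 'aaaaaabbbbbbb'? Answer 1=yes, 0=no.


Grammar accepts strings of the form a^n b^n (n >= 1)
Word: 'aaaaaabbbbbbb'
Counting: 6 a's and 7 b's
Check: 6 == 7? No
Mismatch: a-count != b-count
Rejected

0


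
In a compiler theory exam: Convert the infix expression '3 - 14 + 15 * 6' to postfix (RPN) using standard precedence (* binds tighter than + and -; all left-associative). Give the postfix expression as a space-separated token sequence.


Applying the shunting-yard algorithm:
  Operand 3 -> output
  Push '-' onto operator stack -> op-stack: [-]
  Operand 14 -> output
  See '+' (prec 1); top '-' (prec 1) >= it -> pop '-' to output
  Push '+' onto operator stack -> op-stack: [+]
  Operand 15 -> output
  Push '*' onto operator stack -> op-stack: [+, *]
  Operand 6 -> output
  End of input: pop '*' to output
  End of input: pop '+' to output
Postfix result: 3 14 - 15 6 * +

3 14 - 15 6 * +


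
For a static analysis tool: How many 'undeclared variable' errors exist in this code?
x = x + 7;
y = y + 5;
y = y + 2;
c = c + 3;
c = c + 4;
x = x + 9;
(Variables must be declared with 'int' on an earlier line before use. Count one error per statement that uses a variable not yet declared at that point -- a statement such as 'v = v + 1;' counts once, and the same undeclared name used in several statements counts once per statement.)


Scanning code line by line:
  Line 1: use 'x' -> ERROR (undeclared)
  Line 2: use 'y' -> ERROR (undeclared)
  Line 3: use 'y' -> ERROR (undeclared)
  Line 4: use 'c' -> ERROR (undeclared)
  Line 5: use 'c' -> ERROR (undeclared)
  Line 6: use 'x' -> ERROR (undeclared)
Total undeclared variable errors: 6

6


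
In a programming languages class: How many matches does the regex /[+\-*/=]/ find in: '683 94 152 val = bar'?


Pattern: /[+\-*/=]/ (operators)
Input: '683 94 152 val = bar'
Scanning for matches:
  Match 1: '='
Total matches: 1

1


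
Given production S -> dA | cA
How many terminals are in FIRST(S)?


Production: S -> dA | cA
Examining each alternative for leading terminals:
  S -> dA : first terminal = 'd'
  S -> cA : first terminal = 'c'
FIRST(S) = {c, d}
Count: 2

2


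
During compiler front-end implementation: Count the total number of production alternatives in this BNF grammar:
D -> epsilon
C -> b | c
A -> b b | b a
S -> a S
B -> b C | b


Counting alternatives per rule:
  D: 1 alternative(s)
  C: 2 alternative(s)
  A: 2 alternative(s)
  S: 1 alternative(s)
  B: 2 alternative(s)
Sum: 1 + 2 + 2 + 1 + 2 = 8

8


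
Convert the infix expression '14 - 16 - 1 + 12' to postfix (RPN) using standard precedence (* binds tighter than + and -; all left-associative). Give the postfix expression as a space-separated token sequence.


Applying the shunting-yard algorithm:
  Operand 14 -> output
  Push '-' onto operator stack -> op-stack: [-]
  Operand 16 -> output
  See '-' (prec 1); top '-' (prec 1) >= it -> pop '-' to output
  Push '-' onto operator stack -> op-stack: [-]
  Operand 1 -> output
  See '+' (prec 1); top '-' (prec 1) >= it -> pop '-' to output
  Push '+' onto operator stack -> op-stack: [+]
  Operand 12 -> output
  End of input: pop '+' to output
Postfix result: 14 16 - 1 - 12 +

14 16 - 1 - 12 +


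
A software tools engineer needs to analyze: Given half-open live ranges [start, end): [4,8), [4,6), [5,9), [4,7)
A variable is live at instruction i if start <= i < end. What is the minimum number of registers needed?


Live ranges:
  Var0: [4, 8)
  Var1: [4, 6)
  Var2: [5, 9)
  Var3: [4, 7)
Sweep-line events (position, delta, active):
  pos=4 start -> active=1
  pos=4 start -> active=2
  pos=4 start -> active=3
  pos=5 start -> active=4
  pos=6 end -> active=3
  pos=7 end -> active=2
  pos=8 end -> active=1
  pos=9 end -> active=0
Maximum simultaneous active: 4
Minimum registers needed: 4

4


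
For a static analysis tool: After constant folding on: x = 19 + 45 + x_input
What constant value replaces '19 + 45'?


Identifying constant sub-expression:
  Original: x = 19 + 45 + x_input
  19 and 45 are both compile-time constants
  Evaluating: 19 + 45 = 64
  After folding: x = 64 + x_input

64


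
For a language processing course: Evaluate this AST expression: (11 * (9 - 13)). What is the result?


Expression: (11 * (9 - 13))
Evaluating step by step:
  9 - 13 = -4
  11 * -4 = -44
Result: -44

-44


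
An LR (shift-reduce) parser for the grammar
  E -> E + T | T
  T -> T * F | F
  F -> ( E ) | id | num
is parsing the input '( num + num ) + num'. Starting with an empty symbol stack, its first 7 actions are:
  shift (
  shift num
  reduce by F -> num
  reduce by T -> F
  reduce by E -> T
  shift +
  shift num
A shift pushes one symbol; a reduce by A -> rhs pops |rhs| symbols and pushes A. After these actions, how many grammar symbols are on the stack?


Tracking the symbol stack through each action:
  Action 1: shift '(' : push -> stack = [(] (size 1)
  Action 2: shift 'num' : push -> stack = [(, num] (size 2)
  Action 3: reduce by F -> num : pop 1, push F -> stack = [(, F] (size 2)
  Action 4: reduce by T -> F : pop 1, push T -> stack = [(, T] (size 2)
  Action 5: reduce by E -> T : pop 1, push E -> stack = [(, E] (size 2)
  Action 6: shift '+' : push -> stack = [(, E, +] (size 3)
  Action 7: shift 'num' : push -> stack = [(, E, +, num] (size 4)
Final stack size: 4

4


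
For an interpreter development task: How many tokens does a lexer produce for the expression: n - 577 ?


Scanning 'n - 577'
Token 1: 'n' -> identifier
Token 2: '-' -> operator
Token 3: '577' -> integer_literal
Total tokens: 3

3


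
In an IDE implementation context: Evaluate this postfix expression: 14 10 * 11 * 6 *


Processing tokens left to right:
Push 14, Push 10
Pop 14 and 10, compute 14 * 10 = 140, push 140
Push 11
Pop 140 and 11, compute 140 * 11 = 1540, push 1540
Push 6
Pop 1540 and 6, compute 1540 * 6 = 9240, push 9240
Stack result: 9240

9240


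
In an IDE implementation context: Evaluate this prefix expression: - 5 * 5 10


Parsing prefix expression: - 5 * 5 10
Step 1: Innermost operation '* 5 10'
  5 * 10 = 50
Step 2: Outer operation '- 5 [50]'
  5 - 50 = -45

-45


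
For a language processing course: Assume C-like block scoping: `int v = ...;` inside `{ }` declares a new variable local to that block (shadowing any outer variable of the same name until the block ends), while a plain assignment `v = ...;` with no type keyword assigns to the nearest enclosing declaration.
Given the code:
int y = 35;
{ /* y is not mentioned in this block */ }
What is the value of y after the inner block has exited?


Analyzing scoping rules:
Outer scope: declares y = 35
Inner block: y is neither redeclared nor assigned -> unchanged
After the block -> 35
Result: 35

35


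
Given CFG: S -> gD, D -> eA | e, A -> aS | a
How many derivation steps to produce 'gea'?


Grammar: S -> gD, D -> eA | e, A -> aS | a
Deriving 'gea':
Step 1: S -> gD => gD
Step 2: D -> eA => geA
Step 3: A -> a => gea
Total derivation steps: 3

3


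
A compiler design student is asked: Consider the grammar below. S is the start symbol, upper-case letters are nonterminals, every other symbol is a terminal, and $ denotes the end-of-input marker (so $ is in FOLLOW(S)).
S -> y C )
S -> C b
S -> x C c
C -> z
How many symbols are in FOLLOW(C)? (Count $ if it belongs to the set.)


S is the start symbol and does not occur in any rule body, so FOLLOW(S) = {$}.
Examining every occurrence of C in a rule body:
  S -> y C ) : C is followed by terminal ')' -> add ')'
  S -> C b : C is followed by terminal 'b' -> add 'b'
  S -> x C c : C is followed by terminal 'c' -> add 'c'
  C -> z : C does not occur in the body -> contributes nothing
FOLLOW(C) = {), b, c}
Count: 3

3


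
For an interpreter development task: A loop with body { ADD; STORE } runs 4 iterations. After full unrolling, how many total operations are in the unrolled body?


Loop body operations: ADD, STORE (2 ops per iteration)
Unrolling 4 iterations:
  Iteration 1: ADD, STORE (2 ops)
  Iteration 2: ADD, STORE (2 ops)
  Iteration 3: ADD, STORE (2 ops)
  Iteration 4: ADD, STORE (2 ops)
Total: 4 iterations * 2 ops/iter = 8 operations

8


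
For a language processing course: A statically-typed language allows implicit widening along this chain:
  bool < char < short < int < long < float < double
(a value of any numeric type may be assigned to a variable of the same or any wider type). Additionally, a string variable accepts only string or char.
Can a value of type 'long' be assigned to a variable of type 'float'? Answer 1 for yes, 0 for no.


Target variable type: float
Source value type: long
Numeric ranks: long=4, float=5
Widening allowed iff rank(source) <= rank(target): 4 <= 5? Yes
Result: 1

1


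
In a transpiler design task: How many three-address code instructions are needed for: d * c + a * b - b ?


Expression: d * c + a * b - b
Generating three-address code (respecting * over +/- precedence):
  Instruction 1: t1 = d * c
  Instruction 2: t2 = a * b
  Instruction 3: t3 = t1 + t2
  Instruction 4: t4 = t3 - b
Total instructions: 4

4


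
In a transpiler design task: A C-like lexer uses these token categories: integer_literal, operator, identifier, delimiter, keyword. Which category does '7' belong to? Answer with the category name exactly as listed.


Token: '7'
Checking categories:
  identifier: no
  integer_literal: YES
  operator: no
  keyword: no
  delimiter: no
Category: integer_literal

integer_literal


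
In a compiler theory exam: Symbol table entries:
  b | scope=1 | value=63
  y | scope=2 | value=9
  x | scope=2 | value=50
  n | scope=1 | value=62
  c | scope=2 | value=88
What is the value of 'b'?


Searching symbol table for 'b':
  b | scope=1 | value=63 <- MATCH
  y | scope=2 | value=9
  x | scope=2 | value=50
  n | scope=1 | value=62
  c | scope=2 | value=88
Found 'b' at scope 1 with value 63

63


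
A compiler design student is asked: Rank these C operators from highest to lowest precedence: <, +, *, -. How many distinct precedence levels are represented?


Looking up precedence for each operator:
  < -> precedence 4
  + -> precedence 5
  * -> precedence 6
  - -> precedence 5
Sorted highest to lowest: *, +, -, <
Distinct precedence values: [6, 5, 4]
Number of distinct levels: 3

3


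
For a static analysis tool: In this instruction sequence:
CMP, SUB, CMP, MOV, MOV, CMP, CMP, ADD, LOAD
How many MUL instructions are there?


Scanning instruction sequence for MUL:
  Position 1: CMP
  Position 2: SUB
  Position 3: CMP
  Position 4: MOV
  Position 5: MOV
  Position 6: CMP
  Position 7: CMP
  Position 8: ADD
  Position 9: LOAD
Matches at positions: []
Total MUL count: 0

0


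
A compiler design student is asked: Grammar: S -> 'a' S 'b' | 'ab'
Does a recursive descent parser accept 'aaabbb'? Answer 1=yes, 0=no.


Grammar accepts strings of the form a^n b^n (n >= 1)
Word: 'aaabbb'
Counting: 3 a's and 3 b's
Check: 3 == 3? Yes
Derivation (S -> aSb applied 2 time(s), then S -> ab): S => aSb => aaSbb => aaabbb
Accepted

1


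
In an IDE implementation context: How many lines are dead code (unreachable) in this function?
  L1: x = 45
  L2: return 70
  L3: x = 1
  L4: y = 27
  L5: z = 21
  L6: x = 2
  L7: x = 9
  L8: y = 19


Analyzing control flow:
  L1: reachable (before return)
  L2: reachable (return statement)
  L3: DEAD (after return at L2)
  L4: DEAD (after return at L2)
  L5: DEAD (after return at L2)
  L6: DEAD (after return at L2)
  L7: DEAD (after return at L2)
  L8: DEAD (after return at L2)
Return at L2, total lines = 8
Dead lines: L3 through L8
Count: 6

6


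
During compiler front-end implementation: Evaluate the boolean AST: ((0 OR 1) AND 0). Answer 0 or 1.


Step 1: Evaluate inner node
  0 OR 1 = 1
Step 2: Evaluate root node
  1 AND 0 = 0

0


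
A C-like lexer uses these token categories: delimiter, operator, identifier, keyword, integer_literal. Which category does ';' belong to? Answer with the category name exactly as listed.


Token: ';'
Checking categories:
  identifier: no
  integer_literal: no
  operator: no
  keyword: no
  delimiter: YES
Category: delimiter

delimiter


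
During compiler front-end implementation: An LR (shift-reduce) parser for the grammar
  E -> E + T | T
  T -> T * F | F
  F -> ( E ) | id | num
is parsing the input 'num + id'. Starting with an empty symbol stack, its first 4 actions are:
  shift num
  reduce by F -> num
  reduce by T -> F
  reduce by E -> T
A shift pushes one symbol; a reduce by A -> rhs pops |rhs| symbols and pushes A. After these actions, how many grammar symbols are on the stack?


Tracking the symbol stack through each action:
  Action 1: shift 'num' : push -> stack = [num] (size 1)
  Action 2: reduce by F -> num : pop 1, push F -> stack = [F] (size 1)
  Action 3: reduce by T -> F : pop 1, push T -> stack = [T] (size 1)
  Action 4: reduce by E -> T : pop 1, push E -> stack = [E] (size 1)
Final stack size: 1

1


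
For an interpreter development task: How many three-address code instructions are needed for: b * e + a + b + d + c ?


Expression: b * e + a + b + d + c
Generating three-address code (respecting * over +/- precedence):
  Instruction 1: t1 = b * e
  Instruction 2: t2 = t1 + a
  Instruction 3: t3 = t2 + b
  Instruction 4: t4 = t3 + d
  Instruction 5: t5 = t4 + c
Total instructions: 5

5


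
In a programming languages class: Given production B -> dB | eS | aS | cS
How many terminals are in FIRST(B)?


Production: B -> dB | eS | aS | cS
Examining each alternative for leading terminals:
  B -> dB : first terminal = 'd'
  B -> eS : first terminal = 'e'
  B -> aS : first terminal = 'a'
  B -> cS : first terminal = 'c'
FIRST(B) = {a, c, d, e}
Count: 4

4


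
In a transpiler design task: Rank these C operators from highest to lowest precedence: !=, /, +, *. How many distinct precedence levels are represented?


Looking up precedence for each operator:
  != -> precedence 3
  / -> precedence 6
  + -> precedence 5
  * -> precedence 6
Sorted highest to lowest: /, *, +, !=
Distinct precedence values: [6, 5, 3]
Number of distinct levels: 3

3


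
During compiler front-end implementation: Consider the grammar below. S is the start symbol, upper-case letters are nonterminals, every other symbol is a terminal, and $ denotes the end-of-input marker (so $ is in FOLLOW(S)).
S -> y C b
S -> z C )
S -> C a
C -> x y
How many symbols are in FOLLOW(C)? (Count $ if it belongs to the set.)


S is the start symbol and does not occur in any rule body, so FOLLOW(S) = {$}.
Examining every occurrence of C in a rule body:
  S -> y C b : C is followed by terminal 'b' -> add 'b'
  S -> z C ) : C is followed by terminal ')' -> add ')'
  S -> C a : C is followed by terminal 'a' -> add 'a'
  C -> x y : C does not occur in the body -> contributes nothing
FOLLOW(C) = {), a, b}
Count: 3

3


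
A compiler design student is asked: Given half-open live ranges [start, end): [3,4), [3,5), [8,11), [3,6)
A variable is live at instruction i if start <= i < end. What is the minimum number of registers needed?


Live ranges:
  Var0: [3, 4)
  Var1: [3, 5)
  Var2: [8, 11)
  Var3: [3, 6)
Sweep-line events (position, delta, active):
  pos=3 start -> active=1
  pos=3 start -> active=2
  pos=3 start -> active=3
  pos=4 end -> active=2
  pos=5 end -> active=1
  pos=6 end -> active=0
  pos=8 start -> active=1
  pos=11 end -> active=0
Maximum simultaneous active: 3
Minimum registers needed: 3

3


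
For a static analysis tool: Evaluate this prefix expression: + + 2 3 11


Parsing prefix expression: + + 2 3 11
Step 1: Innermost operation '+ 2 3'
  2 + 3 = 5
Step 2: Outer operation '+ [5] 11'
  5 + 11 = 16

16


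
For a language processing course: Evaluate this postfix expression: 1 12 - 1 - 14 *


Processing tokens left to right:
Push 1, Push 12
Pop 1 and 12, compute 1 - 12 = -11, push -11
Push 1
Pop -11 and 1, compute -11 - 1 = -12, push -12
Push 14
Pop -12 and 14, compute -12 * 14 = -168, push -168
Stack result: -168

-168


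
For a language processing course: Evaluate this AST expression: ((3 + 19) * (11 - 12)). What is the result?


Expression: ((3 + 19) * (11 - 12))
Evaluating step by step:
  3 + 19 = 22
  11 - 12 = -1
  22 * -1 = -22
Result: -22

-22


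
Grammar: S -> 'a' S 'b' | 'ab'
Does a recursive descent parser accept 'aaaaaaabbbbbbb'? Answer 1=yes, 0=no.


Grammar accepts strings of the form a^n b^n (n >= 1)
Word: 'aaaaaaabbbbbbb'
Counting: 7 a's and 7 b's
Check: 7 == 7? Yes
Derivation (S -> aSb applied 6 time(s), then S -> ab): S => aSb => aaSbb => aaaSbbb => aaaaSbbbb => aaaaaSbbbbb => aaaaaaSbbbbbb => aaaaaaabbbbbbb
Accepted

1


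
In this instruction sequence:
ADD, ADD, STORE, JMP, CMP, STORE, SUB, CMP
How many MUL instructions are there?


Scanning instruction sequence for MUL:
  Position 1: ADD
  Position 2: ADD
  Position 3: STORE
  Position 4: JMP
  Position 5: CMP
  Position 6: STORE
  Position 7: SUB
  Position 8: CMP
Matches at positions: []
Total MUL count: 0

0


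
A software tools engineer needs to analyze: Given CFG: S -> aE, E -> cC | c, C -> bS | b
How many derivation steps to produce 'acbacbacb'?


Grammar: S -> aE, E -> cC | c, C -> bS | b
Deriving 'acbacbacb':
Step 1: S -> aE => aE
Step 2: E -> cC => acC
Step 3: C -> bS => acbS
Step 4: S -> aE => acbaE
Step 5: E -> cC => acbacC
Step 6: C -> bS => acbacbS
Step 7: S -> aE => acbacbaE
Step 8: E -> cC => acbacbacC
Step 9: C -> b => acbacbacb
Total derivation steps: 9

9


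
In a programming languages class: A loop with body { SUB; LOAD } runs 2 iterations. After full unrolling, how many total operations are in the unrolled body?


Loop body operations: SUB, LOAD (2 ops per iteration)
Unrolling 2 iterations:
  Iteration 1: SUB, LOAD (2 ops)
  Iteration 2: SUB, LOAD (2 ops)
Total: 2 iterations * 2 ops/iter = 4 operations

4


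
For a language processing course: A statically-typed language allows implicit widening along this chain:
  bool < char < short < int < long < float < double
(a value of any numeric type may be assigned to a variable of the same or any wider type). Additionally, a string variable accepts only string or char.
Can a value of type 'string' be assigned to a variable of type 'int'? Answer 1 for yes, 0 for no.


Target variable type: int
Source value type: string
Rule: string cannot widen to any numeric type
Result: 0

0


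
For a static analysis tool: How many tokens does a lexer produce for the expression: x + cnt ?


Scanning 'x + cnt'
Token 1: 'x' -> identifier
Token 2: '+' -> operator
Token 3: 'cnt' -> identifier
Total tokens: 3

3


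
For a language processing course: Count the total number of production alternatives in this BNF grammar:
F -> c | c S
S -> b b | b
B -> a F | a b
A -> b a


Counting alternatives per rule:
  F: 2 alternative(s)
  S: 2 alternative(s)
  B: 2 alternative(s)
  A: 1 alternative(s)
Sum: 2 + 2 + 2 + 1 = 7

7


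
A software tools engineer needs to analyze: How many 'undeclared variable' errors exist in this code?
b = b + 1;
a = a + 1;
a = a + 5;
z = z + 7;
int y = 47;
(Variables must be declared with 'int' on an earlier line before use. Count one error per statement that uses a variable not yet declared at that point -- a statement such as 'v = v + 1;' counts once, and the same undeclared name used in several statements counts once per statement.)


Scanning code line by line:
  Line 1: use 'b' -> ERROR (undeclared)
  Line 2: use 'a' -> ERROR (undeclared)
  Line 3: use 'a' -> ERROR (undeclared)
  Line 4: use 'z' -> ERROR (undeclared)
  Line 5: declare 'y' -> declared = ['y']
Total undeclared variable errors: 4

4


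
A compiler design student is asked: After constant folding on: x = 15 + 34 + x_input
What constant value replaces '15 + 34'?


Identifying constant sub-expression:
  Original: x = 15 + 34 + x_input
  15 and 34 are both compile-time constants
  Evaluating: 15 + 34 = 49
  After folding: x = 49 + x_input

49


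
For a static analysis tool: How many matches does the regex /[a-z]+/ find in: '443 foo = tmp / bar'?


Pattern: /[a-z]+/ (identifiers)
Input: '443 foo = tmp / bar'
Scanning for matches:
  Match 1: 'foo'
  Match 2: 'tmp'
  Match 3: 'bar'
Total matches: 3

3


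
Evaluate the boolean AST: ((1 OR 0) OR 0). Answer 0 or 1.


Step 1: Evaluate inner node
  1 OR 0 = 1
Step 2: Evaluate root node
  1 OR 0 = 1

1


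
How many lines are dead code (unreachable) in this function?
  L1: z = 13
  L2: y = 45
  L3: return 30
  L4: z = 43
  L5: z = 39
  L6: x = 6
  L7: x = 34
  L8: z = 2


Analyzing control flow:
  L1: reachable (before return)
  L2: reachable (before return)
  L3: reachable (return statement)
  L4: DEAD (after return at L3)
  L5: DEAD (after return at L3)
  L6: DEAD (after return at L3)
  L7: DEAD (after return at L3)
  L8: DEAD (after return at L3)
Return at L3, total lines = 8
Dead lines: L4 through L8
Count: 5

5


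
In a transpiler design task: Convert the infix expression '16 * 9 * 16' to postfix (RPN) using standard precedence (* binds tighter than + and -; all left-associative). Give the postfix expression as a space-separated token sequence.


Applying the shunting-yard algorithm:
  Operand 16 -> output
  Push '*' onto operator stack -> op-stack: [*]
  Operand 9 -> output
  See '*' (prec 2); top '*' (prec 2) >= it -> pop '*' to output
  Push '*' onto operator stack -> op-stack: [*]
  Operand 16 -> output
  End of input: pop '*' to output
Postfix result: 16 9 * 16 *

16 9 * 16 *


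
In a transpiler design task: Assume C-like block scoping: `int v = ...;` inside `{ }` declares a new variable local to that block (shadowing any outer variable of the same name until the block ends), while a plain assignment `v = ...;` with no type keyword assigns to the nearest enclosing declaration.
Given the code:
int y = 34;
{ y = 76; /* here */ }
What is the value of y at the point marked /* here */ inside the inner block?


Analyzing scoping rules:
Outer scope: declares y = 34
Inner block: 'y = 76;' has no type keyword, so it is an assignment to the outer y (no shadowing)
Inside the block, after the assignment -> 76
Result: 76

76
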